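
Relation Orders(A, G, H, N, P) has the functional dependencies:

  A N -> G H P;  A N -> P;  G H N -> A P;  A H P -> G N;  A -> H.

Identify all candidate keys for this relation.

{A, N}, {A, P}, {G, H, N}

{A, N}⁺: AN→GHP adds G, H, P → {A, G, H, N, P}.
{A, P}⁺: A→H adds H; AHP→GN adds G, N → {A, G, H, N, P}.
{G, H, N}⁺: GHN→AP adds A, P → {A, G, H, N, P}.
Any other superkey contains one of these as a subset, so there are no further candidate keys.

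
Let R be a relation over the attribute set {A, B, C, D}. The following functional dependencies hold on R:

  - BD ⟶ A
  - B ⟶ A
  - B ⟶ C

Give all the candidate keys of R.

{B, D}

{B, D}⁺: BD→A adds A; B→C adds C → {A, B, C, D}.
No other minimal superkey exists.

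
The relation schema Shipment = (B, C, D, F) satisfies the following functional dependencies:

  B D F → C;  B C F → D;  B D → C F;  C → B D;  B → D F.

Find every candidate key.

{B}; {C}

{B}⁺: B→DF adds D, F; BDF→C adds C → {B, C, D, F}.
{C}⁺: C→BD adds B, D; B→DF adds F → {B, C, D, F}.
Any other superkey contains one of these as a subset, so there are no further candidate keys.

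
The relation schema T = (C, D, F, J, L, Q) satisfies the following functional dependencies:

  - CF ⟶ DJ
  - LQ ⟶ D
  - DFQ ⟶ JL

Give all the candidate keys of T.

Attributes C, F, Q never appear on any right-hand side, so every candidate key must contain {C, F, Q}.
{C, F, Q}⁺ = {C, D, F, J, L, Q}, which is all of the schema, so {C, F, Q} is the only candidate key.

(C, F, Q)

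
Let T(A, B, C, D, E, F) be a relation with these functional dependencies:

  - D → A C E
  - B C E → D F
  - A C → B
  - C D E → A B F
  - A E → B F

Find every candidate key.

D, ACE, BCE

{D}⁺: D→ACE adds A, C, E; AC→B adds B; CDE→ABF adds F → {A, B, C, D, E, F}.
{A, C, E}⁺: AC→B adds B; AE→BF adds F; BCE→DF adds D → {A, B, C, D, E, F}.
{B, C, E}⁺: BCE→DF adds D, F; CDE→ABF adds A → {A, B, C, D, E, F}.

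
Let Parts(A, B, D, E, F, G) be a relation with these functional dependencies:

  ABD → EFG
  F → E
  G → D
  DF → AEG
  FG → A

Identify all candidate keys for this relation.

{A, B, D}; {A, B, G}; {B, D, F}; {B, F, G}

Attribute B never appears on the right-hand side of any dependency, so B must belong to every candidate key.
{B}⁺ = {B}, which is not all of the schema, so we must add further attributes.
{A, B, D}⁺: ABD→EFG adds E, F, G → {A, B, D, E, F, G}.
{A, B, G}⁺: G→D adds D; ABD→EFG adds E, F → {A, B, D, E, F, G}.
{B, D, F}⁺: F→E adds E; DF→AEG adds A, G → {A, B, D, E, F, G}.
{B, F, G}⁺: F→E adds E; G→D adds D; DF→AEG adds A → {A, B, D, E, F, G}.
Any other superkey contains one of these as a subset, so there are no further candidate keys.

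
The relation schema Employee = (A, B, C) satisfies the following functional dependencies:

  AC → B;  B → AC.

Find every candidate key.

(B); (A, C)

{B}⁺: B→AC adds A, C → {A, B, C}.
{A, C}⁺: AC→B adds B → {A, B, C}. Minimal: {C}⁺ = {C}; {A}⁺ = {A} — none reach the full schema.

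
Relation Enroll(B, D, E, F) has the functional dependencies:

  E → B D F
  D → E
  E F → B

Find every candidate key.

(D), (E)

{D}⁺: D→E adds E; E→BDF adds B, F → {B, D, E, F}.
{E}⁺: E→BDF adds B, D, F → {B, D, E, F}.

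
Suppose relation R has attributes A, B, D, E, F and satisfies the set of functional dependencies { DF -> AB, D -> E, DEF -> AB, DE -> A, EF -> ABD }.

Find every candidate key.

(D, F), (E, F)

{D, F}⁺: DF→AB adds A, B; D→E adds E → {A, B, D, E, F}.
{E, F}⁺: EF→ABD adds A, B, D → {A, B, D, E, F}.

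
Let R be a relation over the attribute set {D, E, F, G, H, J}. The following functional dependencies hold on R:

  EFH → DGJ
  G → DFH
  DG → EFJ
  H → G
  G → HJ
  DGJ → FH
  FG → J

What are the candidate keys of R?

G, H

{G}⁺: G→DFH adds D, F, H; DG→EFJ adds E, J → {D, E, F, G, H, J}.
{H}⁺: H→G adds G; G→HJ adds J; G→DFH adds D, F; DG→EFJ adds E → {D, E, F, G, H, J}.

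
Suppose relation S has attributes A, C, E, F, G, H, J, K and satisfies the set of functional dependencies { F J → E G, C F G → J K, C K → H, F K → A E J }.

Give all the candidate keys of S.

Attributes C, F never appear on any right-hand side, so every candidate key must contain {C, F}.
{C, F}⁺ = {C, F}, which is not all of the schema, so we must add further attributes.
{C, F, G}⁺: CFG→JK adds J, K; CK→H adds H; FK→AEJ adds A, E → {A, C, E, F, G, H, J, K}. Minimal: {F, G}⁺ = {F, G}; {C, G}⁺ = {C, G}; {C, F}⁺ = {C, F} — none reach the full schema.
{C, F, J}⁺: FJ→EG adds E, G; CFG→JK adds K; CK→H adds H; FK→AEJ adds A → {A, C, E, F, G, H, J, K}. Minimal: {F, J}⁺ = {E, F, G, J}; {C, J}⁺ = {C, J}; {C, F}⁺ = {C, F} — none reach the full schema.
{C, F, K}⁺: CK→H adds H; FK→AEJ adds A, E, J; FJ→EG adds G → {A, C, E, F, G, H, J, K}. Minimal: {F, K}⁺ = {A, E, F, G, J, K}; {C, K}⁺ = {C, H, K}; {C, F}⁺ = {C, F} — none reach the full schema.

CFG, CFJ, CFK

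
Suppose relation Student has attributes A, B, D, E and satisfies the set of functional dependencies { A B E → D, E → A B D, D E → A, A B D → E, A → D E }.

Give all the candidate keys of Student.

{A}, {E}

{A}⁺: A→DE adds D, E; E→ABD adds B → {A, B, D, E}.
{E}⁺: E→ABD adds A, B, D → {A, B, D, E}.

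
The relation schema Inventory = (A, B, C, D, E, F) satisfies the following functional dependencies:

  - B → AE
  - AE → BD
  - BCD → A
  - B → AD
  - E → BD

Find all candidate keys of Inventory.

Attributes C, F never appear on any right-hand side, so every candidate key must contain {C, F}.
{C, F}⁺ = {C, F}, which is not all of the schema, so we must add further attributes.
{B, C, F}⁺: B→AE adds A, E; AE→BD adds D → {A, B, C, D, E, F}. Minimal: {C, F}⁺ = {C, F}; {B, F}⁺ = {A, B, D, E, F}; {B, C}⁺ = {A, B, C, D, E} — none reach the full schema.
{C, E, F}⁺: E→BD adds B, D; B→AE adds A → {A, B, C, D, E, F}. Minimal: {E, F}⁺ = {A, B, D, E, F}; {C, F}⁺ = {C, F}; {C, E}⁺ = {A, B, C, D, E} — none reach the full schema.

{B, C, F}, {C, E, F}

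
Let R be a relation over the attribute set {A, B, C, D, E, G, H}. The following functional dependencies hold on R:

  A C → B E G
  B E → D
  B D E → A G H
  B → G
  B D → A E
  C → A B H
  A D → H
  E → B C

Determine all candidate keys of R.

{C}⁺: C→ABH adds A, B, H; AC→BEG adds E, G; BE→D adds D → {A, B, C, D, E, G, H}.
{E}⁺: E→BC adds B, C; BE→D adds D; BDE→AGH adds A, G, H → {A, B, C, D, E, G, H}.
{B, D}⁺: B→G adds G; BD→AE adds A, E; AD→H adds H; E→BC adds C → {A, B, C, D, E, G, H}.

{C}; {E}; {B, D}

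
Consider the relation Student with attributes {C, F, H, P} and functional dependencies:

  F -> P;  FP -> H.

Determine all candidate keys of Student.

{C, F}

Attributes C, F never appear on any right-hand side, so every candidate key must contain {C, F}.
{C, F}⁺ = {C, F, H, P}, which is all of the schema, so {C, F} is the only candidate key.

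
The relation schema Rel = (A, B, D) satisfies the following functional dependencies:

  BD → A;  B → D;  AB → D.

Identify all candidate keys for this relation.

{B}

Attribute B never appears on the right-hand side of any dependency, so B must belong to every candidate key.
{B}⁺ = {A, B, D}, which is all of the schema, so {B} is the only candidate key.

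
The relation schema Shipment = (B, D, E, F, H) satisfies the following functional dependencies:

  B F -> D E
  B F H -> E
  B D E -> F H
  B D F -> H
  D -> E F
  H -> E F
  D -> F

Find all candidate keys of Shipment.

{B, D}; {B, F}; {B, H}

Attribute B never appears on the right-hand side of any dependency, so B must belong to every candidate key.
{B}⁺ = {B}, which is not all of the schema, so we must add further attributes.
{B, D}⁺: D→EF adds E, F; BDE→FH adds H → {B, D, E, F, H}. Minimal: {D}⁺ = {D, E, F}; {B}⁺ = {B} — none reach the full schema.
{B, F}⁺: BF→DE adds D, E; BDE→FH adds H → {B, D, E, F, H}. Minimal: {F}⁺ = {F}; {B}⁺ = {B} — none reach the full schema.
{B, H}⁺: H→EF adds E, F; BF→DE adds D → {B, D, E, F, H}. Minimal: {H}⁺ = {E, F, H}; {B}⁺ = {B} — none reach the full schema.
Any other superkey contains one of these as a subset, so there are no further candidate keys.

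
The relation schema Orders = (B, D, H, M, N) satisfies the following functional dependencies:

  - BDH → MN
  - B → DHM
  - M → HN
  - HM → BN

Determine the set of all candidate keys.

{B}; {M}

{B}⁺: B→DHM adds D, H, M; M→HN adds N → {B, D, H, M, N}.
{M}⁺: M→HN adds H, N; HM→BN adds B; B→DHM adds D → {B, D, H, M, N}.
Any other superkey contains one of these as a subset, so there are no further candidate keys.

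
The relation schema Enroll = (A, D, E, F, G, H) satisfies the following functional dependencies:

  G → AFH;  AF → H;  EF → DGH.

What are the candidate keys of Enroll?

{E, F}, {E, G}

Attribute E never appears on the right-hand side of any dependency, so E must belong to every candidate key.
{E}⁺ = {E}, which is not all of the schema, so we must add further attributes.
{E, F}⁺: EF→DGH adds D, G, H; G→AFH adds A → {A, D, E, F, G, H}. Minimal: {F}⁺ = {F}; {E}⁺ = {E} — none reach the full schema.
{E, G}⁺: G→AFH adds A, F, H; EF→DGH adds D → {A, D, E, F, G, H}. Minimal: {G}⁺ = {A, F, G, H}; {E}⁺ = {E} — none reach the full schema.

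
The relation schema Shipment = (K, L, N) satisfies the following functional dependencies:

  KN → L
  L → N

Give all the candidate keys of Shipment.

{K, L}, {K, N}

Attribute K never appears on the right-hand side of any dependency, so K must belong to every candidate key.
{K}⁺ = {K}, which is not all of the schema, so we must add further attributes.
{K, L}⁺: L→N adds N → {K, L, N}. Minimal: {L}⁺ = {L, N}; {K}⁺ = {K} — none reach the full schema.
{K, N}⁺: KN→L adds L → {K, L, N}. Minimal: {N}⁺ = {N}; {K}⁺ = {K} — none reach the full schema.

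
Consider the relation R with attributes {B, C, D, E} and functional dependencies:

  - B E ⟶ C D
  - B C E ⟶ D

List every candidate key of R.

Attributes B, E never appear on any right-hand side, so every candidate key must contain {B, E}.
{B, E}⁺ = {B, C, D, E}, which is all of the schema, so {B, E} is the only candidate key.

(B, E)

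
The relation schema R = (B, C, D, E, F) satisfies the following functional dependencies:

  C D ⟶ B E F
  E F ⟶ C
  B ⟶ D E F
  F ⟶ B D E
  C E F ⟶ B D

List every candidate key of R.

{B}⁺: B→DEF adds D, E, F; EF→C adds C → {B, C, D, E, F}.
{F}⁺: F→BDE adds B, D, E; EF→C adds C → {B, C, D, E, F}.
{C, D}⁺: CD→BEF adds B, E, F → {B, C, D, E, F}.

{B}, {F}, {C, D}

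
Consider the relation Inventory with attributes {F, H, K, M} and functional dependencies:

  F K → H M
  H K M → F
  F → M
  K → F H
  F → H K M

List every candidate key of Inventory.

{F}⁺: F→M adds M; F→HKM adds H, K → {F, H, K, M}.
{K}⁺: K→FH adds F, H; F→HKM adds M → {F, H, K, M}.
Any other superkey contains one of these as a subset, so there are no further candidate keys.

F; K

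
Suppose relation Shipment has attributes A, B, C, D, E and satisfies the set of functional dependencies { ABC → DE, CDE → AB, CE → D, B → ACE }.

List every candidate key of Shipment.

{B}, {C, E}

{B}⁺: B→ACE adds A, C, E; ABC→DE adds D → {A, B, C, D, E}.
{C, E}⁺: CE→D adds D; CDE→AB adds A, B → {A, B, C, D, E}. Minimal: {E}⁺ = {E}; {C}⁺ = {C} — none reach the full schema.
Any other superkey contains one of these as a subset, so there are no further candidate keys.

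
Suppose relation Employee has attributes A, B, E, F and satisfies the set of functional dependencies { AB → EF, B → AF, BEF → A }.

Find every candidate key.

B

Attribute B never appears on the right-hand side of any dependency, so B must belong to every candidate key.
{B}⁺ = {A, B, E, F}, which is all of the schema, so {B} is the only candidate key.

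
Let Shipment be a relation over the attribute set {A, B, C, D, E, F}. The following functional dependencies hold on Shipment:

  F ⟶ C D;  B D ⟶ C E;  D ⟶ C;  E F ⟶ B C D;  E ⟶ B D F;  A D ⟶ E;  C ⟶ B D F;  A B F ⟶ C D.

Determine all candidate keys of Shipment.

{A, C}, {A, D}, {A, E}, {A, F}

Attribute A never appears on the right-hand side of any dependency, so A must belong to every candidate key.
{A}⁺ = {A}, which is not all of the schema, so we must add further attributes.
{A, C}⁺: C→BDF adds B, D, F; BD→CE adds E → {A, B, C, D, E, F}. Minimal: {C}⁺ = {B, C, D, E, F}; {A}⁺ = {A} — none reach the full schema.
{A, D}⁺: D→C adds C; AD→E adds E; C→BDF adds B, F → {A, B, C, D, E, F}. Minimal: {D}⁺ = {B, C, D, E, F}; {A}⁺ = {A} — none reach the full schema.
{A, E}⁺: E→BDF adds B, D, F; ABF→CD adds C → {A, B, C, D, E, F}. Minimal: {E}⁺ = {B, C, D, E, F}; {A}⁺ = {A} — none reach the full schema.
{A, F}⁺: F→CD adds C, D; AD→E adds E; C→BDF adds B → {A, B, C, D, E, F}. Minimal: {F}⁺ = {B, C, D, E, F}; {A}⁺ = {A} — none reach the full schema.
Any other superkey contains one of these as a subset, so there are no further candidate keys.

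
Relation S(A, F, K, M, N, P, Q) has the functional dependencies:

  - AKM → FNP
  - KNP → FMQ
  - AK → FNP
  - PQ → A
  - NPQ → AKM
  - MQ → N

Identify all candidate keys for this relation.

{A, K}, {K, N, P}, {K, P, Q}, {M, P, Q}, {N, P, Q}

{A, K}⁺: AK→FNP adds F, N, P; KNP→FMQ adds M, Q → {A, F, K, M, N, P, Q}. Minimal: {K}⁺ = {K}; {A}⁺ = {A} — none reach the full schema.
{K, N, P}⁺: KNP→FMQ adds F, M, Q; PQ→A adds A → {A, F, K, M, N, P, Q}. Minimal: {N, P}⁺ = {N, P}; {K, P}⁺ = {K, P}; {K, N}⁺ = {K, N} — none reach the full schema.
{K, P, Q}⁺: PQ→A adds A; AK→FNP adds F, N; NPQ→AKM adds M → {A, F, K, M, N, P, Q}. Minimal: {P, Q}⁺ = {A, P, Q}; {K, Q}⁺ = {K, Q}; {K, P}⁺ = {K, P} — none reach the full schema.
{M, P, Q}⁺: PQ→A adds A; MQ→N adds N; NPQ→AKM adds K; AKM→FNP adds F → {A, F, K, M, N, P, Q}. Minimal: {P, Q}⁺ = {A, P, Q}; {M, Q}⁺ = {M, N, Q}; {M, P}⁺ = {M, P} — none reach the full schema.
{N, P, Q}⁺: PQ→A adds A; NPQ→AKM adds K, M; AKM→FNP adds F → {A, F, K, M, N, P, Q}. Minimal: {P, Q}⁺ = {A, P, Q}; {N, Q}⁺ = {N, Q}; {N, P}⁺ = {N, P} — none reach the full schema.
Any other superkey contains one of these as a subset, so there are no further candidate keys.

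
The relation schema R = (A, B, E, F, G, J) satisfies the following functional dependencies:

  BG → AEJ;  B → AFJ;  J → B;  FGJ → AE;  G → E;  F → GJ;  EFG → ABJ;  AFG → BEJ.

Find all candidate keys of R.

{B}⁺: B→AFJ adds A, F, J; F→GJ adds G; AFG→BEJ adds E → {A, B, E, F, G, J}.
{F}⁺: F→GJ adds G, J; J→B adds B; FGJ→AE adds A, E → {A, B, E, F, G, J}.
{J}⁺: J→B adds B; B→AFJ adds A, F; F→GJ adds G; AFG→BEJ adds E → {A, B, E, F, G, J}.

{B}, {F}, {J}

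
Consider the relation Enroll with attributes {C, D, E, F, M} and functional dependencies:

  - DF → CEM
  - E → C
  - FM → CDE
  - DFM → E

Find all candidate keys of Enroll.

Attribute F never appears on the right-hand side of any dependency, so F must belong to every candidate key.
{F}⁺ = {F}, which is not all of the schema, so we must add further attributes.
{D, F}⁺: DF→CEM adds C, E, M → {C, D, E, F, M}.
{F, M}⁺: FM→CDE adds C, D, E → {C, D, E, F, M}.

{D, F}, {F, M}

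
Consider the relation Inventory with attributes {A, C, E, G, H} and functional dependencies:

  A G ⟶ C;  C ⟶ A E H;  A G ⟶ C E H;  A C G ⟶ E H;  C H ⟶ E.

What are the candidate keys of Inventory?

Attribute G never appears on the right-hand side of any dependency, so G must belong to every candidate key.
{G}⁺ = {G}, which is not all of the schema, so we must add further attributes.
{A, G}⁺: AG→C adds C; C→AEH adds E, H → {A, C, E, G, H}. Minimal: {G}⁺ = {G}; {A}⁺ = {A} — none reach the full schema.
{C, G}⁺: C→AEH adds A, E, H → {A, C, E, G, H}. Minimal: {G}⁺ = {G}; {C}⁺ = {A, C, E, H} — none reach the full schema.
Any other superkey contains one of these as a subset, so there are no further candidate keys.

AG; CG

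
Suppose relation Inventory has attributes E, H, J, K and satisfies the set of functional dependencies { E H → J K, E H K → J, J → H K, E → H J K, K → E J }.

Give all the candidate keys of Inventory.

{E}⁺: E→HJK adds H, J, K → {E, H, J, K}.
{J}⁺: J→HK adds H, K; K→EJ adds E → {E, H, J, K}.
{K}⁺: K→EJ adds E, J; J→HK adds H → {E, H, J, K}.
Any other superkey contains one of these as a subset, so there are no further candidate keys.

{E}, {J}, {K}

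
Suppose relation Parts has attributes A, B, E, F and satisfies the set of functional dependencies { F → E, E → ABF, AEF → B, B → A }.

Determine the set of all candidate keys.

(E), (F)

{E}⁺: E→ABF adds A, B, F → {A, B, E, F}.
{F}⁺: F→E adds E; E→ABF adds A, B → {A, B, E, F}.
Any other superkey contains one of these as a subset, so there are no further candidate keys.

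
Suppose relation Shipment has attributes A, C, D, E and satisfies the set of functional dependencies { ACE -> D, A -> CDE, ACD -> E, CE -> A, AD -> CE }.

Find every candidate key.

{A}, {C, E}

{A}⁺: A→CDE adds C, D, E → {A, C, D, E}.
{C, E}⁺: CE→A adds A; ACE→D adds D → {A, C, D, E}. Minimal: {E}⁺ = {E}; {C}⁺ = {C} — none reach the full schema.
Any other superkey contains one of these as a subset, so there are no further candidate keys.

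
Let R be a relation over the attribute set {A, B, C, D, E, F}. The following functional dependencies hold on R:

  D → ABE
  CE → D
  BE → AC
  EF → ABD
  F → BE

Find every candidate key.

{F}

Attribute F never appears on the right-hand side of any dependency, so F must belong to every candidate key.
{F}⁺ = {A, B, C, D, E, F}, which is all of the schema, so {F} is the only candidate key.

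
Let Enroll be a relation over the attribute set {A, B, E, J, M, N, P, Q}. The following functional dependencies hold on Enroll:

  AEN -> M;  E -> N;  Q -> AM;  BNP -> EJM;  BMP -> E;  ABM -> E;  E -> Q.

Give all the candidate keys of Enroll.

Attributes B, P never appear on any right-hand side, so every candidate key must contain {B, P}.
{B, P}⁺ = {B, P}, which is not all of the schema, so we must add further attributes.
{B, E, P}⁺: E→N adds N; BNP→EJM adds J, M; E→Q adds Q; Q→AM adds A → {A, B, E, J, M, N, P, Q}.
{B, M, P}⁺: BMP→E adds E; E→Q adds Q; E→N adds N; Q→AM adds A; BNP→EJM adds J → {A, B, E, J, M, N, P, Q}.
{B, N, P}⁺: BNP→EJM adds E, J, M; E→Q adds Q; Q→AM adds A → {A, B, E, J, M, N, P, Q}.
{B, P, Q}⁺: Q→AM adds A, M; BMP→E adds E; E→N adds N; BNP→EJM adds J → {A, B, E, J, M, N, P, Q}.
Any other superkey contains one of these as a subset, so there are no further candidate keys.

BEP, BMP, BNP, BPQ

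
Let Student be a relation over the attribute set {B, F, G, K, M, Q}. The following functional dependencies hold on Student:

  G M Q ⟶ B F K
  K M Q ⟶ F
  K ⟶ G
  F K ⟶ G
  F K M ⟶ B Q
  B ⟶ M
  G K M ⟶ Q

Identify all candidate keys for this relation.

{B, K}⁺: K→G adds G; B→M adds M; GKM→Q adds Q; GMQ→BFK adds F → {B, F, G, K, M, Q}. Minimal: {K}⁺ = {G, K}; {B}⁺ = {B, M} — none reach the full schema.
{K, M}⁺: K→G adds G; GKM→Q adds Q; GMQ→BFK adds B, F → {B, F, G, K, M, Q}. Minimal: {M}⁺ = {M}; {K}⁺ = {G, K} — none reach the full schema.
{B, G, Q}⁺: B→M adds M; GMQ→BFK adds F, K → {B, F, G, K, M, Q}. Minimal: {G, Q}⁺ = {G, Q}; {B, Q}⁺ = {B, M, Q}; {B, G}⁺ = {B, G, M} — none reach the full schema.
{G, M, Q}⁺: GMQ→BFK adds B, F, K → {B, F, G, K, M, Q}. Minimal: {M, Q}⁺ = {M, Q}; {G, Q}⁺ = {G, Q}; {G, M}⁺ = {G, M} — none reach the full schema.

(B, K), (K, M), (B, G, Q), (G, M, Q)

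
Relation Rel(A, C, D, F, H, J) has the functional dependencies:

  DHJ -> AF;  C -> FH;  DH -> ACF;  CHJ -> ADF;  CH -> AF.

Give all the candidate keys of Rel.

Attribute J never appears on the right-hand side of any dependency, so J must belong to every candidate key.
{J}⁺ = {J}, which is not all of the schema, so we must add further attributes.
{C, J}⁺: C→FH adds F, H; CHJ→ADF adds A, D → {A, C, D, F, H, J}. Minimal: {J}⁺ = {J}; {C}⁺ = {A, C, F, H} — none reach the full schema.
{D, H, J}⁺: DHJ→AF adds A, F; DH→ACF adds C → {A, C, D, F, H, J}. Minimal: {H, J}⁺ = {H, J}; {D, J}⁺ = {D, J}; {D, H}⁺ = {A, C, D, F, H} — none reach the full schema.
Any other superkey contains one of these as a subset, so there are no further candidate keys.

(C, J), (D, H, J)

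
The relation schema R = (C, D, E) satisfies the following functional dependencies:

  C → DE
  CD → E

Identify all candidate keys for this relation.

{C}

Attribute C never appears on the right-hand side of any dependency, so C must belong to every candidate key.
{C}⁺ = {C, D, E}, which is all of the schema, so {C} is the only candidate key.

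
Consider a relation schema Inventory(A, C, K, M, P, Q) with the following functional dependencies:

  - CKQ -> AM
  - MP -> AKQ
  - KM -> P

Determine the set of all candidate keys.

{C, K, M}, {C, K, Q}, {C, M, P}

{C, K, M}⁺: KM→P adds P; MP→AKQ adds A, Q → {A, C, K, M, P, Q}. Minimal: {K, M}⁺ = {A, K, M, P, Q}; {C, M}⁺ = {C, M}; {C, K}⁺ = {C, K} — none reach the full schema.
{C, K, Q}⁺: CKQ→AM adds A, M; KM→P adds P → {A, C, K, M, P, Q}. Minimal: {K, Q}⁺ = {K, Q}; {C, Q}⁺ = {C, Q}; {C, K}⁺ = {C, K} — none reach the full schema.
{C, M, P}⁺: MP→AKQ adds A, K, Q → {A, C, K, M, P, Q}. Minimal: {M, P}⁺ = {A, K, M, P, Q}; {C, P}⁺ = {C, P}; {C, M}⁺ = {C, M} — none reach the full schema.
Any other superkey contains one of these as a subset, so there are no further candidate keys.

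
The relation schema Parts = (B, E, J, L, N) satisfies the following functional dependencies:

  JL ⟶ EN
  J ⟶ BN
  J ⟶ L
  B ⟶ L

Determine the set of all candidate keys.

Attribute J never appears on the right-hand side of any dependency, so J must belong to every candidate key.
{J}⁺ = {B, E, J, L, N}, which is all of the schema, so {J} is the only candidate key.

{J}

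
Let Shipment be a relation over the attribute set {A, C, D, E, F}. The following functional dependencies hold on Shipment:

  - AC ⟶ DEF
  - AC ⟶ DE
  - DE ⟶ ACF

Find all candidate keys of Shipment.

AC, DE

{A, C}⁺: AC→DEF adds D, E, F → {A, C, D, E, F}. Minimal: {C}⁺ = {C}; {A}⁺ = {A} — none reach the full schema.
{D, E}⁺: DE→ACF adds A, C, F → {A, C, D, E, F}. Minimal: {E}⁺ = {E}; {D}⁺ = {D} — none reach the full schema.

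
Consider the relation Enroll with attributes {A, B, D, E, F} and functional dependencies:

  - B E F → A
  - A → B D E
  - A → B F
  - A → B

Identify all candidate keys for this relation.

{A}; {B, E, F}

{A}⁺: A→BDE adds B, D, E; A→BF adds F → {A, B, D, E, F}.
{B, E, F}⁺: BEF→A adds A; A→BDE adds D → {A, B, D, E, F}. Minimal: {E, F}⁺ = {E, F}; {B, F}⁺ = {B, F}; {B, E}⁺ = {B, E} — none reach the full schema.
Any other superkey contains one of these as a subset, so there are no further candidate keys.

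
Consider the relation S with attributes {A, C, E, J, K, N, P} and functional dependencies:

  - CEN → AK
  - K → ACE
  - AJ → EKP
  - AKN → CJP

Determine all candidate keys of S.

Attribute N never appears on the right-hand side of any dependency, so N must belong to every candidate key.
{N}⁺ = {N}, which is not all of the schema, so we must add further attributes.
{K, N}⁺: K→ACE adds A, C, E; AKN→CJP adds J, P → {A, C, E, J, K, N, P}.
{A, J, N}⁺: AJ→EKP adds E, K, P; AKN→CJP adds C → {A, C, E, J, K, N, P}.
{C, E, N}⁺: CEN→AK adds A, K; AKN→CJP adds J, P → {A, C, E, J, K, N, P}.

(K, N), (A, J, N), (C, E, N)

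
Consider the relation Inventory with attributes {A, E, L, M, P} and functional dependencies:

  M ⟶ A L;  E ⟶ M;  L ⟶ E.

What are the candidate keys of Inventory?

Attribute P never appears on the right-hand side of any dependency, so P must belong to every candidate key.
{P}⁺ = {P}, which is not all of the schema, so we must add further attributes.
{E, P}⁺: E→M adds M; M→AL adds A, L → {A, E, L, M, P}. Minimal: {P}⁺ = {P}; {E}⁺ = {A, E, L, M} — none reach the full schema.
{L, P}⁺: L→E adds E; E→M adds M; M→AL adds A → {A, E, L, M, P}. Minimal: {P}⁺ = {P}; {L}⁺ = {A, E, L, M} — none reach the full schema.
{M, P}⁺: M→AL adds A, L; L→E adds E → {A, E, L, M, P}. Minimal: {P}⁺ = {P}; {M}⁺ = {A, E, L, M} — none reach the full schema.
Any other superkey contains one of these as a subset, so there are no further candidate keys.

EP; LP; MP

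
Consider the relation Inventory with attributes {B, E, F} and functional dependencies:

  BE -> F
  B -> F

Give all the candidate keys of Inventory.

{B, E}

Attributes B, E never appear on any right-hand side, so every candidate key must contain {B, E}.
{B, E}⁺ = {B, E, F}, which is all of the schema, so {B, E} is the only candidate key.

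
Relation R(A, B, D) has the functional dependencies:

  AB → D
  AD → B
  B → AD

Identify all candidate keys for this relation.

{B}, {A, D}

{B}⁺: B→AD adds A, D → {A, B, D}.
{A, D}⁺: AD→B adds B → {A, B, D}.
Any other superkey contains one of these as a subset, so there are no further candidate keys.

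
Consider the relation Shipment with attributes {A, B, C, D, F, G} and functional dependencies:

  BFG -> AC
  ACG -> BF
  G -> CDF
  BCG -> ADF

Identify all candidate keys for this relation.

AG, BG

Attribute G never appears on the right-hand side of any dependency, so G must belong to every candidate key.
{G}⁺ = {C, D, F, G}, which is not all of the schema, so we must add further attributes.
{A, G}⁺: G→CDF adds C, D, F; ACG→BF adds B → {A, B, C, D, F, G}. Minimal: {G}⁺ = {C, D, F, G}; {A}⁺ = {A} — none reach the full schema.
{B, G}⁺: G→CDF adds C, D, F; BCG→ADF adds A → {A, B, C, D, F, G}. Minimal: {G}⁺ = {C, D, F, G}; {B}⁺ = {B} — none reach the full schema.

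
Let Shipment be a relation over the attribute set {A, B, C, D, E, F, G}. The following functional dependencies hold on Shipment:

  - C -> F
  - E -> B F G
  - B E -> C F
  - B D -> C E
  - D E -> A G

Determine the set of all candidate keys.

(B, D); (D, E)

Attribute D never appears on the right-hand side of any dependency, so D must belong to every candidate key.
{D}⁺ = {D}, which is not all of the schema, so we must add further attributes.
{B, D}⁺: BD→CE adds C, E; DE→AG adds A, G; C→F adds F → {A, B, C, D, E, F, G}. Minimal: {D}⁺ = {D}; {B}⁺ = {B} — none reach the full schema.
{D, E}⁺: E→BFG adds B, F, G; BE→CF adds C; DE→AG adds A → {A, B, C, D, E, F, G}. Minimal: {E}⁺ = {B, C, E, F, G}; {D}⁺ = {D} — none reach the full schema.
Any other superkey contains one of these as a subset, so there are no further candidate keys.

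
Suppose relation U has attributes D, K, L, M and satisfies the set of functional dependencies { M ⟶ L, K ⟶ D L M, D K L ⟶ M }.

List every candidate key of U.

K

Attribute K never appears on the right-hand side of any dependency, so K must belong to every candidate key.
{K}⁺ = {D, K, L, M}, which is all of the schema, so {K} is the only candidate key.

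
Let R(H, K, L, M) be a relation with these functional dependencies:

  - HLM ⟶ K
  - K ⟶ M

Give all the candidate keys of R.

{H, K, L}, {H, L, M}

Attributes H, L never appear on any right-hand side, so every candidate key must contain {H, L}.
{H, L}⁺ = {H, L}, which is not all of the schema, so we must add further attributes.
{H, K, L}⁺: K→M adds M → {H, K, L, M}. Minimal: {K, L}⁺ = {K, L, M}; {H, L}⁺ = {H, L}; {H, K}⁺ = {H, K, M} — none reach the full schema.
{H, L, M}⁺: HLM→K adds K → {H, K, L, M}. Minimal: {L, M}⁺ = {L, M}; {H, M}⁺ = {H, M}; {H, L}⁺ = {H, L} — none reach the full schema.
Any other superkey contains one of these as a subset, so there are no further candidate keys.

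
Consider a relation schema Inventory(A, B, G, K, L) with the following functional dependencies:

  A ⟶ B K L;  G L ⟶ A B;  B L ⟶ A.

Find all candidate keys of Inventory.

Attribute G never appears on the right-hand side of any dependency, so G must belong to every candidate key.
{G}⁺ = {G}, which is not all of the schema, so we must add further attributes.
{A, G}⁺: A→BKL adds B, K, L → {A, B, G, K, L}. Minimal: {G}⁺ = {G}; {A}⁺ = {A, B, K, L} — none reach the full schema.
{G, L}⁺: GL→AB adds A, B; A→BKL adds K → {A, B, G, K, L}. Minimal: {L}⁺ = {L}; {G}⁺ = {G} — none reach the full schema.

AG; GL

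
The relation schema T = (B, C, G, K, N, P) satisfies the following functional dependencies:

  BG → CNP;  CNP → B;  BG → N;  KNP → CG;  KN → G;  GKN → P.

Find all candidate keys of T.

{K, N}, {B, G, K}

Attribute K never appears on the right-hand side of any dependency, so K must belong to every candidate key.
{K}⁺ = {K}, which is not all of the schema, so we must add further attributes.
{K, N}⁺: KN→G adds G; GKN→P adds P; KNP→CG adds C; CNP→B adds B → {B, C, G, K, N, P}.
{B, G, K}⁺: BG→CNP adds C, N, P → {B, C, G, K, N, P}.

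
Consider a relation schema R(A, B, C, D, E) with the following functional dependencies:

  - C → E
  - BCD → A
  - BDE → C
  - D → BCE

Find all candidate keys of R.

{D}⁺: D→BCE adds B, C, E; BCD→A adds A → {A, B, C, D, E}.

{D}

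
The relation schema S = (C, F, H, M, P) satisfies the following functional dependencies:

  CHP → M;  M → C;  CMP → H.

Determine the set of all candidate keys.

{F, M, P}⁺: M→C adds C; CMP→H adds H → {C, F, H, M, P}. Minimal: {M, P}⁺ = {C, H, M, P}; {F, P}⁺ = {F, P}; {F, M}⁺ = {C, F, M} — none reach the full schema.
{C, F, H, P}⁺: CHP→M adds M → {C, F, H, M, P}. Minimal: {F, H, P}⁺ = {F, H, P}; {C, H, P}⁺ = {C, H, M, P}; {C, F, P}⁺ = {C, F, P}; … — none reach the full schema.
Any other superkey contains one of these as a subset, so there are no further candidate keys.

{F, M, P}, {C, F, H, P}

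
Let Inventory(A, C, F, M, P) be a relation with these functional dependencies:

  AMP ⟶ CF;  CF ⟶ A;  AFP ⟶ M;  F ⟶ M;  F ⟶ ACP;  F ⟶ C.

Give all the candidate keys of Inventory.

{F}⁺: F→M adds M; F→ACP adds A, C, P → {A, C, F, M, P}.
{A, M, P}⁺: AMP→CF adds C, F → {A, C, F, M, P}. Minimal: {M, P}⁺ = {M, P}; {A, P}⁺ = {A, P}; {A, M}⁺ = {A, M} — none reach the full schema.
Any other superkey contains one of these as a subset, so there are no further candidate keys.

{F}; {A, M, P}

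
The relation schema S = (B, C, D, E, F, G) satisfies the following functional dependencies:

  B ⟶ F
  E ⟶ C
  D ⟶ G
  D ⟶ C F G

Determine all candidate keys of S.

{B, D, E}⁺: B→F adds F; E→C adds C; D→G adds G → {B, C, D, E, F, G}. Minimal: {D, E}⁺ = {C, D, E, F, G}; {B, E}⁺ = {B, C, E, F}; {B, D}⁺ = {B, C, D, F, G} — none reach the full schema.

(B, D, E)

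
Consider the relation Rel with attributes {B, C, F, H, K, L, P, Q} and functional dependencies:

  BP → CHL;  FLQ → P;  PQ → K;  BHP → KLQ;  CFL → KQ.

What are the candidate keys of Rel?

Attributes B, F never appear on any right-hand side, so every candidate key must contain {B, F}.
{B, F}⁺ = {B, F}, which is not all of the schema, so we must add further attributes.
{B, F, P}⁺: BP→CHL adds C, H, L; BHP→KLQ adds K, Q → {B, C, F, H, K, L, P, Q}. Minimal: {F, P}⁺ = {F, P}; {B, P}⁺ = {B, C, H, K, L, P, Q}; {B, F}⁺ = {B, F} — none reach the full schema.
{B, C, F, L}⁺: CFL→KQ adds K, Q; FLQ→P adds P; BP→CHL adds H → {B, C, F, H, K, L, P, Q}. Minimal: {C, F, L}⁺ = {C, F, K, L, P, Q}; {B, F, L}⁺ = {B, F, L}; {B, C, L}⁺ = {B, C, L}; … — none reach the full schema.
{B, F, L, Q}⁺: FLQ→P adds P; PQ→K adds K; BP→CHL adds C, H → {B, C, F, H, K, L, P, Q}. Minimal: {F, L, Q}⁺ = {F, K, L, P, Q}; {B, L, Q}⁺ = {B, L, Q}; {B, F, Q}⁺ = {B, F, Q}; … — none reach the full schema.
Any other superkey contains one of these as a subset, so there are no further candidate keys.

BFP, BCFL, BFLQ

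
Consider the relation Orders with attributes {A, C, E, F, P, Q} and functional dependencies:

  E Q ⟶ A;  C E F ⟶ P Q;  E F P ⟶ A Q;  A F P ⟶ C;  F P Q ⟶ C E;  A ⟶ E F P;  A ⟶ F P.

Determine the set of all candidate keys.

{A}, {E, Q}, {C, E, F}, {E, F, P}, {F, P, Q}

{A}⁺: A→EFP adds E, F, P; EFP→AQ adds Q; AFP→C adds C → {A, C, E, F, P, Q}.
{E, Q}⁺: EQ→A adds A; A→EFP adds F, P; AFP→C adds C → {A, C, E, F, P, Q}.
{C, E, F}⁺: CEF→PQ adds P, Q; EFP→AQ adds A → {A, C, E, F, P, Q}.
{E, F, P}⁺: EFP→AQ adds A, Q; AFP→C adds C → {A, C, E, F, P, Q}.
{F, P, Q}⁺: FPQ→CE adds C, E; EQ→A adds A → {A, C, E, F, P, Q}.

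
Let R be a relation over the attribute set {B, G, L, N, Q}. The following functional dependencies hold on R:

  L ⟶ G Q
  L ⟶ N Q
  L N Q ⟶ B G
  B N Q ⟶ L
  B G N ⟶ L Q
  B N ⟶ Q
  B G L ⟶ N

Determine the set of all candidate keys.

{L}⁺: L→GQ adds G, Q; L→NQ adds N; LNQ→BG adds B → {B, G, L, N, Q}.
{B, N}⁺: BN→Q adds Q; BNQ→L adds L; L→GQ adds G → {B, G, L, N, Q}. Minimal: {N}⁺ = {N}; {B}⁺ = {B} — none reach the full schema.

{L}; {B, N}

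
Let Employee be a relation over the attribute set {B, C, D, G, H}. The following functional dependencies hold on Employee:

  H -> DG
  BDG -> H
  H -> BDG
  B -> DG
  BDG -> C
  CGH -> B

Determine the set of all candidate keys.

{B}⁺: B→DG adds D, G; BDG→C adds C; BDG→H adds H → {B, C, D, G, H}.
{H}⁺: H→DG adds D, G; H→BDG adds B; BDG→C adds C → {B, C, D, G, H}.

{B}, {H}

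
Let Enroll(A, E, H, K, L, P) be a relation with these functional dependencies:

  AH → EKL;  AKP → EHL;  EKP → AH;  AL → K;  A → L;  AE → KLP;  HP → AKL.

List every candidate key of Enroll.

{A, E}⁺: A→L adds L; AE→KLP adds K, P; AKP→EHL adds H → {A, E, H, K, L, P}. Minimal: {E}⁺ = {E}; {A}⁺ = {A, K, L} — none reach the full schema.
{A, H}⁺: AH→EKL adds E, K, L; AE→KLP adds P → {A, E, H, K, L, P}. Minimal: {H}⁺ = {H}; {A}⁺ = {A, K, L} — none reach the full schema.
{A, P}⁺: A→L adds L; AL→K adds K; AKP→EHL adds E, H → {A, E, H, K, L, P}. Minimal: {P}⁺ = {P}; {A}⁺ = {A, K, L} — none reach the full schema.
{H, P}⁺: HP→AKL adds A, K, L; AH→EKL adds E → {A, E, H, K, L, P}. Minimal: {P}⁺ = {P}; {H}⁺ = {H} — none reach the full schema.
{E, K, P}⁺: EKP→AH adds A, H; A→L adds L → {A, E, H, K, L, P}. Minimal: {K, P}⁺ = {K, P}; {E, P}⁺ = {E, P}; {E, K}⁺ = {E, K} — none reach the full schema.

(A, E); (A, H); (A, P); (H, P); (E, K, P)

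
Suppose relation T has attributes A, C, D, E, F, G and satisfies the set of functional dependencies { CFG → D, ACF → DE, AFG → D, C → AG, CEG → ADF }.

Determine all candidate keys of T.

(C, E), (C, F)

{C, E}⁺: C→AG adds A, G; CEG→ADF adds D, F → {A, C, D, E, F, G}.
{C, F}⁺: C→AG adds A, G; CFG→D adds D; ACF→DE adds E → {A, C, D, E, F, G}.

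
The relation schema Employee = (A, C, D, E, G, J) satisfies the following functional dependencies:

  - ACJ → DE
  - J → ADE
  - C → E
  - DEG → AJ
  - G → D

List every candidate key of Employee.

Attributes C, G never appear on any right-hand side, so every candidate key must contain {C, G}.
{C, G}⁺ = {A, C, D, E, G, J}, which is all of the schema, so {C, G} is the only candidate key.

{C, G}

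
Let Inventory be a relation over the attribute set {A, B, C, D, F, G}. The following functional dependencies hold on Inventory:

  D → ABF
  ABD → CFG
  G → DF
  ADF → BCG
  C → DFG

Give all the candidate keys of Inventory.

{C}⁺: C→DFG adds D, F, G; D→ABF adds A, B → {A, B, C, D, F, G}.
{D}⁺: D→ABF adds A, B, F; ABD→CFG adds C, G → {A, B, C, D, F, G}.
{G}⁺: G→DF adds D, F; D→ABF adds A, B; ABD→CFG adds C → {A, B, C, D, F, G}.
Any other superkey contains one of these as a subset, so there are no further candidate keys.

(C); (D); (G)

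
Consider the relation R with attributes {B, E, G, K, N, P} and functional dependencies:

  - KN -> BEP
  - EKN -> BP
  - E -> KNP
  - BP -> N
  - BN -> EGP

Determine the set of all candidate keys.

{E}, {B, N}, {B, P}, {K, N}

{E}⁺: E→KNP adds K, N, P; KN→BEP adds B; BN→EGP adds G → {B, E, G, K, N, P}.
{B, N}⁺: BN→EGP adds E, G, P; E→KNP adds K → {B, E, G, K, N, P}.
{B, P}⁺: BP→N adds N; BN→EGP adds E, G; E→KNP adds K → {B, E, G, K, N, P}.
{K, N}⁺: KN→BEP adds B, E, P; BN→EGP adds G → {B, E, G, K, N, P}.
Any other superkey contains one of these as a subset, so there are no further candidate keys.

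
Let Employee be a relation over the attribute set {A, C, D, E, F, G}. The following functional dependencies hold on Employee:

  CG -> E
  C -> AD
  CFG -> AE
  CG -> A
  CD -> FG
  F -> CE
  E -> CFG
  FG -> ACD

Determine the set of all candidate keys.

{C}⁺: C→AD adds A, D; CD→FG adds F, G; F→CE adds E → {A, C, D, E, F, G}.
{E}⁺: E→CFG adds C, F, G; FG→ACD adds A, D → {A, C, D, E, F, G}.
{F}⁺: F→CE adds C, E; E→CFG adds G; FG→ACD adds A, D → {A, C, D, E, F, G}.

C, E, F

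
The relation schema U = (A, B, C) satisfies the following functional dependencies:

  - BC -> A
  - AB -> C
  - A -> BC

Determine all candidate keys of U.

A, BC

{A}⁺: A→BC adds B, C → {A, B, C}.
{B, C}⁺: BC→A adds A → {A, B, C}.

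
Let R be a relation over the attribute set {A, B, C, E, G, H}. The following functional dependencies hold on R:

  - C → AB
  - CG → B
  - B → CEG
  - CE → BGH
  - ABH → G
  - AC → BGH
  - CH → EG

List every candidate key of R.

{B}⁺: B→CEG adds C, E, G; CE→BGH adds H; C→AB adds A → {A, B, C, E, G, H}.
{C}⁺: C→AB adds A, B; B→CEG adds E, G; CE→BGH adds H → {A, B, C, E, G, H}.

(B); (C)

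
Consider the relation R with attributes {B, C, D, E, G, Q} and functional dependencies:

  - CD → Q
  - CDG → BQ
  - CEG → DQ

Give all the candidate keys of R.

{C, E, G}

Attributes C, E, G never appear on any right-hand side, so every candidate key must contain {C, E, G}.
{C, E, G}⁺ = {B, C, D, E, G, Q}, which is all of the schema, so {C, E, G} is the only candidate key.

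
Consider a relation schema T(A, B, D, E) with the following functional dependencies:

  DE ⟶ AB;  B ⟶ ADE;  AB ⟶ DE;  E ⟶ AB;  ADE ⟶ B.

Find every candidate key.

{B}, {E}

{B}⁺: B→ADE adds A, D, E → {A, B, D, E}.
{E}⁺: E→AB adds A, B; B→ADE adds D → {A, B, D, E}.
Any other superkey contains one of these as a subset, so there are no further candidate keys.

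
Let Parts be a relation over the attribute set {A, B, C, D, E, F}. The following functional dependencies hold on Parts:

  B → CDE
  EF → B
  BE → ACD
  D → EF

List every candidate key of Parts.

{B}⁺: B→CDE adds C, D, E; BE→ACD adds A; D→EF adds F → {A, B, C, D, E, F}.
{D}⁺: D→EF adds E, F; EF→B adds B; BE→ACD adds A, C → {A, B, C, D, E, F}.
{E, F}⁺: EF→B adds B; BE→ACD adds A, C, D → {A, B, C, D, E, F}. Minimal: {F}⁺ = {F}; {E}⁺ = {E} — none reach the full schema.
Any other superkey contains one of these as a subset, so there are no further candidate keys.

{B}, {D}, {E, F}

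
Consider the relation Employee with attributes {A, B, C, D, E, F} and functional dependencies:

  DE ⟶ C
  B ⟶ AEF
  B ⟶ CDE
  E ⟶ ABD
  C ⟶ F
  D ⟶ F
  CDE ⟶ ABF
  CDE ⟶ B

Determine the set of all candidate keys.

{B}⁺: B→AEF adds A, E, F; B→CDE adds C, D → {A, B, C, D, E, F}.
{E}⁺: E→ABD adds A, B, D; D→F adds F; DE→C adds C → {A, B, C, D, E, F}.
Any other superkey contains one of these as a subset, so there are no further candidate keys.

B, E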